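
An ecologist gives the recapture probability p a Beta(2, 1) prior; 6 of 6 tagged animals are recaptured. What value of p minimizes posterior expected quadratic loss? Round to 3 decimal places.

Posterior: Beta(2+6, 1+0) = Beta(8, 1).
Since β = 1 ≤ 1 and α > 1, the Beta density is monotone increasing on [0,1]; the mode is at 1.
Mean = 8/(8+1) = 0.889.
Quadratic loss ⇒ the optimal estimator is the posterior mean.

0.889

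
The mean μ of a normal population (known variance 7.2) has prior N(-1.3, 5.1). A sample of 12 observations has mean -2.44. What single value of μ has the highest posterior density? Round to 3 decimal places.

Posterior for μ is Normal. Precision-weighted mean: (1/5.1·-1.3 + 12/7.2·-2.44) / (1/5.1 + 12/7.2) = -2.320.
A Normal posterior is symmetric, so mode = mean.
This is the posterior mode — the MAP estimate.

-2.320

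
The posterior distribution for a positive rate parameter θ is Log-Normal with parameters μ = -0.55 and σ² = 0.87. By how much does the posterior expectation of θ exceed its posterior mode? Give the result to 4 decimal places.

0.6497

Mode = exp(μ − σ²) = exp(-1.42) = 0.2417.
Mean = exp(μ + σ²/2) = exp(-0.115) = 0.8914.
Difference = 0.8914 − 0.2417 = 0.6497.
The posterior is right-skewed, so the mean exceeds the mode.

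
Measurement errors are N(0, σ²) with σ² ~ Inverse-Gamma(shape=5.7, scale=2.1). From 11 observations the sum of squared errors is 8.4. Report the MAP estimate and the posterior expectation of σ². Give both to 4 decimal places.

MAP = 0.5164; posterior mean = 0.6176

Posterior: Inverse-Gamma(shape = 5.7+11/2 = 11.2, scale = 2.1+8.4/2 = 6.3).
Mode = β/(α+1) = 6.3/12.2 = 0.5164.
Mean = β/(α−1) = 6.3/10.2 = 0.6176.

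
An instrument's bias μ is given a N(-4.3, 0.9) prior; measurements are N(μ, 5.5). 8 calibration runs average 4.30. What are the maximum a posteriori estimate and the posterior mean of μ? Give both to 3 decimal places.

MAP = 0.576; posterior mean = 0.576

Posterior for μ is Normal. Precision-weighted mean: (1/0.9·-4.3 + 8/5.5·4.30) / (1/0.9 + 8/5.5) = 0.576.
A Normal posterior is symmetric, so mode = mean.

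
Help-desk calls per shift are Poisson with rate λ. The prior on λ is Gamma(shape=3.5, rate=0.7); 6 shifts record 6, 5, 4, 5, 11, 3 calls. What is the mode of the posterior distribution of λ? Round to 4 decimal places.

Σ counts = 34. Posterior: Gamma(shape = 3.5+34 = 37.5, rate = 0.7+6 = 6.7).
Mode = (α−1)/β = 36.5/6.7 = 5.4478.
Mean = α/β = 37.5/6.7 = 5.5970.
This is the posterior mode — the MAP estimate.

5.4478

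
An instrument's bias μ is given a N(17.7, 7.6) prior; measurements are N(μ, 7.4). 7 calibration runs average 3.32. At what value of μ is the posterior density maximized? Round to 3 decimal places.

5.076

Posterior for μ is Normal. Precision-weighted mean: (1/7.6·17.7 + 7/7.4·3.32) / (1/7.6 + 7/7.4) = 5.076.
A Normal posterior is symmetric, so mode = mean.
This is the posterior mode — the MAP estimate.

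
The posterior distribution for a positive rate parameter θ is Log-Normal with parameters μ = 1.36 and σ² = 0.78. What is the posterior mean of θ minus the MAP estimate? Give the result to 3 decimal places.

Mode = exp(μ − σ²) = exp(0.58) = 1.786.
Mean = exp(μ + σ²/2) = exp(1.750) = 5.755.
Difference = 5.755 − 1.786 = 3.969.

3.969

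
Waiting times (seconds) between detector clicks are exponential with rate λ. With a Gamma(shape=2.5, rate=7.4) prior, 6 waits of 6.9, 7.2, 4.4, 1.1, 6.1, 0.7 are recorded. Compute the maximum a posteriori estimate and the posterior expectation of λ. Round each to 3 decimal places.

Σ times = 26.4. Posterior: Gamma(shape = 2.5+6 = 8.5, rate = 7.4+26.4 = 33.8).
Mode = (α−1)/β = 7.5/33.8 = 0.222.
Mean = α/β = 8.5/33.8 = 0.251.
The mean is pulled above the mode by the posterior's right skew.

MAP: 0.222. Posterior mean: 0.251.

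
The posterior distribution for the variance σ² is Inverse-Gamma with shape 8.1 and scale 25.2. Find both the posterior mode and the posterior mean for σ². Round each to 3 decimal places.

MAP = 2.769; posterior mean = 3.549

Mode = β/(α+1) = 25.2/9.1 = 2.769.
Mean = β/(α−1) = 25.2/7.1 = 3.549.
Mean > mode: the posterior has a right tail.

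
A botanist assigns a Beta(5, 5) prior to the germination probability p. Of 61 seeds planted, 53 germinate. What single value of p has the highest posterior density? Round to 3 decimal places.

Posterior: Beta(5+53, 5+8) = Beta(58, 13).
Mode = (58−1)/(58+13−2) = 57/69 = 0.826.
Mean = 58/(58+13) = 58/71 = 0.817.
This is the posterior mode — the MAP estimate.

0.826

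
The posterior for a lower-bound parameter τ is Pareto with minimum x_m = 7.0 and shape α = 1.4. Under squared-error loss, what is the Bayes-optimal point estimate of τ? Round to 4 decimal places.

24.5000

The Pareto density is strictly decreasing on [x_m, ∞), so the mode is x_m = 7.0000.
Mean = α·x_m/(α−1) = 1.4·7.0/0.4 = 24.5000.
Squared-error loss ⇒ the optimal estimator is the posterior mean.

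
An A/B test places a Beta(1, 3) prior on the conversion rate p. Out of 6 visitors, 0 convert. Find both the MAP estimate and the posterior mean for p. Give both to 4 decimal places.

Posterior: Beta(1+0, 3+6) = Beta(1, 9).
Since α = 1 ≤ 1 and β > 1, the Beta density is monotone decreasing on [0,1]; the mode is at 0.
Mean = 1/(1+9) = 0.1000.

p_MAP = 0.0000, E[p|data] = 0.1000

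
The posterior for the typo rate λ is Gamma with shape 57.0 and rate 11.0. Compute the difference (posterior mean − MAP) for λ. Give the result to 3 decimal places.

Mode = (α−1)/β = 56.0/11.0 = 5.091.
Mean = α/β = 57.0/11.0 = 5.182.
Difference = 5.182 − 5.091 = 0.091.
The posterior is right-skewed, so the mean exceeds the mode.

0.091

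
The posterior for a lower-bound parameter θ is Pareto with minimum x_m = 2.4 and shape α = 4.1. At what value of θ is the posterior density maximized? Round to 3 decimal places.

The Pareto density is strictly decreasing on [x_m, ∞), so the mode is x_m = 2.400.
Mean = α·x_m/(α−1) = 4.1·2.4/3.1 = 3.174.
This is the posterior mode — the MAP estimate.

2.400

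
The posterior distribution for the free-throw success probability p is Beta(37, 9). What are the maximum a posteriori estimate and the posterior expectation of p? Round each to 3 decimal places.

p_MAP = 0.818, E[p|data] = 0.804

Mode = (37−1)/(37+9−2) = 36/44 = 0.818.
Mean = 37/(37+9) = 37/46 = 0.804.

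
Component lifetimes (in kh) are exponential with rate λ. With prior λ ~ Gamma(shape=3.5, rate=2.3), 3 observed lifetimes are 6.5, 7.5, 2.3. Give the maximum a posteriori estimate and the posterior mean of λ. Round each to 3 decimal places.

λ_MAP = 0.296, E[λ|data] = 0.349

Σ times = 16.3. Posterior: Gamma(shape = 3.5+3 = 6.5, rate = 2.3+16.3 = 18.6).
Mode = (α−1)/β = 5.5/18.6 = 0.296.
Mean = α/β = 6.5/18.6 = 0.349.
Right-skewed posterior ⇒ mode < mean.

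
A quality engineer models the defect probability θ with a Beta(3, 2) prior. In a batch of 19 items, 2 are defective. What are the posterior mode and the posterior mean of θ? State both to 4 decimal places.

Posterior: Beta(3+2, 2+17) = Beta(5, 19).
Mode = (5−1)/(5+19−2) = 4/22 = 0.1818.
Mean = 5/(5+19) = 5/24 = 0.2083.
Right-skewed posterior ⇒ mode < mean.

posterior mode = 0.1818, posterior mean = 0.2083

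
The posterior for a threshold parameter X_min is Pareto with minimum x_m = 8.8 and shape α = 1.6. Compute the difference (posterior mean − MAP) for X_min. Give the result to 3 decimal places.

14.667

The Pareto density is strictly decreasing on [x_m, ∞), so the mode is x_m = 8.800.
Mean = α·x_m/(α−1) = 1.6·8.8/0.6 = 23.467.
Difference = 23.467 − 8.800 = 14.667.
Right-skewed posterior ⇒ mode < mean.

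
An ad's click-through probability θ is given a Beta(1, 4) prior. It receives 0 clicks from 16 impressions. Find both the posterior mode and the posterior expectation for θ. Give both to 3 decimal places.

Posterior: Beta(1+0, 4+16) = Beta(1, 20).
Since α = 1 ≤ 1 and β > 1, the Beta density is monotone decreasing on [0,1]; the mode is at 0.
Mean = 1/(1+20) = 0.048.

θ_MAP = 0.000, E[θ|data] = 0.048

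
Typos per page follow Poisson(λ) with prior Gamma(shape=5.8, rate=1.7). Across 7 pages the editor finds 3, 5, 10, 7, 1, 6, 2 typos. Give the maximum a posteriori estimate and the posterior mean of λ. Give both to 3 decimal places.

λ_MAP = 4.460, E[λ|data] = 4.575

Σ counts = 34. Posterior: Gamma(shape = 5.8+34 = 39.8, rate = 1.7+7 = 8.7).
Mode = (α−1)/β = 38.8/8.7 = 4.460.
Mean = α/β = 39.8/8.7 = 4.575.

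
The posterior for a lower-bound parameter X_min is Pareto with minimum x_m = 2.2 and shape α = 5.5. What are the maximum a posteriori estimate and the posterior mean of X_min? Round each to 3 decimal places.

The Pareto density is strictly decreasing on [x_m, ∞), so the mode is x_m = 2.200.
Mean = α·x_m/(α−1) = 5.5·2.2/4.5 = 2.689.
The mean is pulled above the mode by the posterior's right skew.

maximum a posteriori estimate = 2.200, posterior mean = 2.689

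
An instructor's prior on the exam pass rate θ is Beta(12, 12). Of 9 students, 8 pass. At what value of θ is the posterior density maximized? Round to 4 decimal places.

Posterior: Beta(12+8, 12+1) = Beta(20, 13).
Mode = (20−1)/(20+13−2) = 19/31 = 0.6129.
Mean = 20/(20+13) = 20/33 = 0.6061.
This is the posterior mode — the MAP estimate.

0.6129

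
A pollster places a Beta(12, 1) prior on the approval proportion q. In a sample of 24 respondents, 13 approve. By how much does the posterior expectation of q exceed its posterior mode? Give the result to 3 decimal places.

Posterior: Beta(12+13, 1+11) = Beta(25, 12).
Mode = (25−1)/(25+12−2) = 24/35 = 0.686.
Mean = 25/(25+12) = 25/37 = 0.676.
Difference = 0.676 − 0.686 = -0.010.
Mode > mean: the posterior has a left tail.

-0.010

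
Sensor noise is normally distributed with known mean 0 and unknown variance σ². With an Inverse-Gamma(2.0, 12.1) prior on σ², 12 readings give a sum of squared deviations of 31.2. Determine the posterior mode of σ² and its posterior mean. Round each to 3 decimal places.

MAP = 3.078, posterior mean = 3.957

Posterior: Inverse-Gamma(shape = 2.0+12/2 = 8.0, scale = 12.1+31.2/2 = 27.7).
Mode = β/(α+1) = 27.7/9.0 = 3.078.
Mean = β/(α−1) = 27.7/7.0 = 3.957.
Mean > mode: the posterior has a right tail.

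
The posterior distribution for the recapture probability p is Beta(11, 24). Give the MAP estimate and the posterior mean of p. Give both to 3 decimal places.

p_MAP = 0.303, E[p|data] = 0.314

Mode = (11−1)/(11+24−2) = 10/33 = 0.303.
Mean = 11/(11+24) = 11/35 = 0.314.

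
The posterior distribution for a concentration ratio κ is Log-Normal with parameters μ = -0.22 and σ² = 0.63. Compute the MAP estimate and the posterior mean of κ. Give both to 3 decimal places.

MAP = 0.427, posterior mean = 1.100

Mode = exp(μ − σ²) = exp(-0.85) = 0.427.
Mean = exp(μ + σ²/2) = exp(0.095) = 1.100.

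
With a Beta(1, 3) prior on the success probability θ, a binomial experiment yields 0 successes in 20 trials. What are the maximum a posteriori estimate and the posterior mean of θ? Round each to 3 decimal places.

MAP = 0.000, posterior mean = 0.042

Posterior: Beta(1+0, 3+20) = Beta(1, 23).
Since α = 1 ≤ 1 and β > 1, the Beta density is monotone decreasing on [0,1]; the mode is at 0.
Mean = 1/(1+23) = 0.042.
Mean > mode: the posterior has a right tail.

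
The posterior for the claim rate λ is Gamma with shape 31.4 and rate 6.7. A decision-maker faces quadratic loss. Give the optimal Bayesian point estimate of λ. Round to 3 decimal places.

4.687

Mode = (α−1)/β = 30.4/6.7 = 4.537.
Mean = α/β = 31.4/6.7 = 4.687.
Quadratic loss ⇒ the optimal estimator is the posterior mean.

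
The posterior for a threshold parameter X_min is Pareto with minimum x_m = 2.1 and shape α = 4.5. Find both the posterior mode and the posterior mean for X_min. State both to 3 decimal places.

The Pareto density is strictly decreasing on [x_m, ∞), so the mode is x_m = 2.100.
Mean = α·x_m/(α−1) = 4.5·2.1/3.5 = 2.700.
The posterior is right-skewed, so the mean exceeds the mode.

MAP: 2.100. Posterior mean: 2.700.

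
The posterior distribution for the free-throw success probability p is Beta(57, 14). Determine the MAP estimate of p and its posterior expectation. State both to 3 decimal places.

Mode = (57−1)/(57+14−2) = 56/69 = 0.812.
Mean = 57/(57+14) = 57/71 = 0.803.

MAP: 0.812. Posterior mean: 0.803.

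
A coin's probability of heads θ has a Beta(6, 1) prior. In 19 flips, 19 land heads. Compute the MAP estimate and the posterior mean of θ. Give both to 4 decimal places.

MAP = 1.0000, posterior mean = 0.9615

Posterior: Beta(6+19, 1+0) = Beta(25, 1).
Since β = 1 ≤ 1 and α > 1, the Beta density is monotone increasing on [0,1]; the mode is at 1.
Mean = 25/(25+1) = 0.9615.
Mode > mean: the posterior has a left tail.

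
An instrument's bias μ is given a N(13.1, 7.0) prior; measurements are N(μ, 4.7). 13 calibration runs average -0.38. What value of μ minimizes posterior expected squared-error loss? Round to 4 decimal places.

0.2820

Posterior for μ is Normal. Precision-weighted mean: (1/7.0·13.1 + 13/4.7·-0.38) / (1/7.0 + 13/4.7) = 0.2820.
A Normal posterior is symmetric, so mode = mean.
Squared-error loss ⇒ the optimal estimator is the posterior mean.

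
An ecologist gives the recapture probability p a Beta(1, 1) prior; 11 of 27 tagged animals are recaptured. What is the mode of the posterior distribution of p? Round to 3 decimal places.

Posterior: Beta(1+11, 1+16) = Beta(12, 17).
Mode = (12−1)/(12+17−2) = 11/27 = 0.407.
Mean = 12/(12+17) = 12/29 = 0.414.
This is the posterior mode — the MAP estimate.

0.407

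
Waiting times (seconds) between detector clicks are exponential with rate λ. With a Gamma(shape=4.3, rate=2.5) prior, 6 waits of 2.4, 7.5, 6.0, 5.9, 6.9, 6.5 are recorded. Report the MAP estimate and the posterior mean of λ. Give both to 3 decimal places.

λ_MAP = 0.247, E[λ|data] = 0.273

Σ times = 35.2. Posterior: Gamma(shape = 4.3+6 = 10.3, rate = 2.5+35.2 = 37.7).
Mode = (α−1)/β = 9.3/37.7 = 0.247.
Mean = α/β = 10.3/37.7 = 0.273.
Mean > mode: the posterior has a right tail.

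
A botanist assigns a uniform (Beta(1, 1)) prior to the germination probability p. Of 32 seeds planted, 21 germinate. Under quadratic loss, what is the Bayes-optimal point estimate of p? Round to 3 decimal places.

Posterior: Beta(1+21, 1+11) = Beta(22, 12).
Mode = (22−1)/(22+12−2) = 21/32 = 0.656.
With a flat prior the MAP equals the MLE, 21/32.
Mean = 22/(22+12) = 22/34 = 0.647.
Quadratic loss ⇒ the optimal estimator is the posterior mean.

0.647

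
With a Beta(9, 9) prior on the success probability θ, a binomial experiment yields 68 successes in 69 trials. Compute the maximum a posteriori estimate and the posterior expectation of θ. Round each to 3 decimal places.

Posterior: Beta(9+68, 9+1) = Beta(77, 10).
Mode = (77−1)/(77+10−2) = 76/85 = 0.894.
Mean = 77/(77+10) = 77/87 = 0.885.

MAP: 0.894. Posterior mean: 0.885.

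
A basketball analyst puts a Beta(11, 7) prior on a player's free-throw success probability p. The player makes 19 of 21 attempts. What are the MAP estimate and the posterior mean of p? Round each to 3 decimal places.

Posterior: Beta(11+19, 7+2) = Beta(30, 9).
Mode = (30−1)/(30+9−2) = 29/37 = 0.784.
Mean = 30/(30+9) = 30/39 = 0.769.
Left-skewed posterior ⇒ mean < mode.

p_MAP = 0.784, E[p|data] = 0.769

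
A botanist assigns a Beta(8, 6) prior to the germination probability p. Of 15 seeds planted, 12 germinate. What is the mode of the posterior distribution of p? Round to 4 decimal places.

0.7037

Posterior: Beta(8+12, 6+3) = Beta(20, 9).
Mode = (20−1)/(20+9−2) = 19/27 = 0.7037.
Mean = 20/(20+9) = 20/29 = 0.6897.
This is the posterior mode — the MAP estimate.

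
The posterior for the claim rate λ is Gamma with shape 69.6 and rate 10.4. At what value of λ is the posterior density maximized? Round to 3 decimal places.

6.596

Mode = (α−1)/β = 68.6/10.4 = 6.596.
Mean = α/β = 69.6/10.4 = 6.692.
This is the posterior mode — the MAP estimate.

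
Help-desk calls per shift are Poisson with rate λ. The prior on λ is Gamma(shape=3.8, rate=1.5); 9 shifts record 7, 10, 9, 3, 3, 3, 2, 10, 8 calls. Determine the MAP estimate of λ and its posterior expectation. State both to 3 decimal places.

MAP: 5.505. Posterior mean: 5.600.

Σ counts = 55. Posterior: Gamma(shape = 3.8+55 = 58.8, rate = 1.5+9 = 10.5).
Mode = (α−1)/β = 57.8/10.5 = 5.505.
Mean = α/β = 58.8/10.5 = 5.600.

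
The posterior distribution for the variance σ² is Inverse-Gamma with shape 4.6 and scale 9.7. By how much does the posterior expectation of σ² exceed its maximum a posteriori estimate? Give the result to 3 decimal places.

0.962

Mode = β/(α+1) = 9.7/5.6 = 1.732.
Mean = β/(α−1) = 9.7/3.6 = 2.694.
Difference = 2.694 − 1.732 = 0.962.
Right-skewed posterior ⇒ mode < mean.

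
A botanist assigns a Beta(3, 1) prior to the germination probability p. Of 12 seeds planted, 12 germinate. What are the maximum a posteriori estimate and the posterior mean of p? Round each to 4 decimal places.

p_MAP = 1.0000, E[p|data] = 0.9375

Posterior: Beta(3+12, 1+0) = Beta(15, 1).
Since β = 1 ≤ 1 and α > 1, the Beta density is monotone increasing on [0,1]; the mode is at 1.
Mean = 15/(15+1) = 0.9375.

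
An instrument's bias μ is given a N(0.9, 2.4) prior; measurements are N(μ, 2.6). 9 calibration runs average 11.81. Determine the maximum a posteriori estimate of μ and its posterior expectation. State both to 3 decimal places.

maximum a posteriori estimate = 10.638, posterior expectation = 10.638

Posterior for μ is Normal. Precision-weighted mean: (1/2.4·0.9 + 9/2.6·11.81) / (1/2.4 + 9/2.6) = 10.638.
A Normal posterior is symmetric, so mode = mean.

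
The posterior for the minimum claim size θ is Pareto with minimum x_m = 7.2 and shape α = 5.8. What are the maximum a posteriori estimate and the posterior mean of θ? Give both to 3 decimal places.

MAP = 7.200, posterior mean = 8.700

The Pareto density is strictly decreasing on [x_m, ∞), so the mode is x_m = 7.200.
Mean = α·x_m/(α−1) = 5.8·7.2/4.8 = 8.700.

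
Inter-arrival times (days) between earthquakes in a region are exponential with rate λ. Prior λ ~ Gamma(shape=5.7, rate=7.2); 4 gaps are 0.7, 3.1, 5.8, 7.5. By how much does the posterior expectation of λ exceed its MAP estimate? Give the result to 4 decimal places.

0.0412

Σ times = 17.1. Posterior: Gamma(shape = 5.7+4 = 9.7, rate = 7.2+17.1 = 24.3).
Mode = (α−1)/β = 8.7/24.3 = 0.3580.
Mean = α/β = 9.7/24.3 = 0.3992.
Difference = 0.3992 − 0.3580 = 0.0412.
The mean is pulled above the mode by the posterior's right skew.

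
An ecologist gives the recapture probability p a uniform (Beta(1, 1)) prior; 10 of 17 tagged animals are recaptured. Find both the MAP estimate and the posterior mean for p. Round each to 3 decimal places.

MAP = 0.588, posterior mean = 0.579

Posterior: Beta(1+10, 1+7) = Beta(11, 8).
Mode = (11−1)/(11+8−2) = 10/17 = 0.588.
With a flat prior the MAP equals the MLE, 10/17.
Mean = 11/(11+8) = 11/19 = 0.579.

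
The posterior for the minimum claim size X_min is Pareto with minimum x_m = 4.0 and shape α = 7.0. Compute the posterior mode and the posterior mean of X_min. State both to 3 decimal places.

MAP = 4.000, posterior mean = 4.667

The Pareto density is strictly decreasing on [x_m, ∞), so the mode is x_m = 4.000.
Mean = α·x_m/(α−1) = 7.0·4.0/6.0 = 4.667.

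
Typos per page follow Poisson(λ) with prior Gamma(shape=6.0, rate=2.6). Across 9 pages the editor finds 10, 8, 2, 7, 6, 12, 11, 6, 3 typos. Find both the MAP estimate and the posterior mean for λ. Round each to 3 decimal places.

Σ counts = 65. Posterior: Gamma(shape = 6.0+65 = 71.0, rate = 2.6+9 = 11.6).
Mode = (α−1)/β = 70.0/11.6 = 6.034.
Mean = α/β = 71.0/11.6 = 6.121.

MAP estimate = 6.034, posterior mean = 6.121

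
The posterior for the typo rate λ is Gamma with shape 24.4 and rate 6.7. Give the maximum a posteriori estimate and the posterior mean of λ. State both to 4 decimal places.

MAP = 3.4925; posterior mean = 3.6418

Mode = (α−1)/β = 23.4/6.7 = 3.4925.
Mean = α/β = 24.4/6.7 = 3.6418.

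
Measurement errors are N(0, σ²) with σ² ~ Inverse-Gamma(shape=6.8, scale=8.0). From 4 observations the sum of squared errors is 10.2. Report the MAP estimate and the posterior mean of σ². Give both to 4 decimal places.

Posterior: Inverse-Gamma(shape = 6.8+4/2 = 8.8, scale = 8.0+10.2/2 = 13.1).
Mode = β/(α+1) = 13.1/9.8 = 1.3367.
Mean = β/(α−1) = 13.1/7.8 = 1.6795.
The posterior is right-skewed, so the mean exceeds the mode.

MAP estimate = 1.3367, posterior mean = 1.6795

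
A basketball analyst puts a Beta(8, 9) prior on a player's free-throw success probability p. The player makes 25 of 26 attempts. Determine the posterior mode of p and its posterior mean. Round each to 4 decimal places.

MAP: 0.7805. Posterior mean: 0.7674.

Posterior: Beta(8+25, 9+1) = Beta(33, 10).
Mode = (33−1)/(33+10−2) = 32/41 = 0.7805.
Mean = 33/(33+10) = 33/43 = 0.7674.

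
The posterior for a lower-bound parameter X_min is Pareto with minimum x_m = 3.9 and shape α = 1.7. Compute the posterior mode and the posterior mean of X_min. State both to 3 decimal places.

posterior mode = 3.900, posterior mean = 9.471

The Pareto density is strictly decreasing on [x_m, ∞), so the mode is x_m = 3.900.
Mean = α·x_m/(α−1) = 1.7·3.9/0.7 = 9.471.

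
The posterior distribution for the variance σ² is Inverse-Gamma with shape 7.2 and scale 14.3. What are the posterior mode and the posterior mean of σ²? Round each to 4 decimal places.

σ²_MAP = 1.7439, E[σ²|data] = 2.3065

Mode = β/(α+1) = 14.3/8.2 = 1.7439.
Mean = β/(α−1) = 14.3/6.2 = 2.3065.
The mean is pulled above the mode by the posterior's right skew.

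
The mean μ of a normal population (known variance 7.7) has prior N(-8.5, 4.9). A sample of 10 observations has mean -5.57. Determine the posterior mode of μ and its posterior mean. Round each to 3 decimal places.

Posterior for μ is Normal. Precision-weighted mean: (1/4.9·-8.5 + 10/7.7·-5.57) / (1/4.9 + 10/7.7) = -5.968.
A Normal posterior is symmetric, so mode = mean.

MAP: -5.968. Posterior mean: -5.968.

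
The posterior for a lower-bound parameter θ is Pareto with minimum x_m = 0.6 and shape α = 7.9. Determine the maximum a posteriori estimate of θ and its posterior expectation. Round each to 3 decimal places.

θ_MAP = 0.600, E[θ|data] = 0.687

The Pareto density is strictly decreasing on [x_m, ∞), so the mode is x_m = 0.600.
Mean = α·x_m/(α−1) = 7.9·0.6/6.9 = 0.687.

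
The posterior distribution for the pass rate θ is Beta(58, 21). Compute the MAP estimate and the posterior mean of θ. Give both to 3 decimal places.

MAP: 0.740. Posterior mean: 0.734.

Mode = (58−1)/(58+21−2) = 57/77 = 0.740.
Mean = 58/(58+21) = 58/79 = 0.734.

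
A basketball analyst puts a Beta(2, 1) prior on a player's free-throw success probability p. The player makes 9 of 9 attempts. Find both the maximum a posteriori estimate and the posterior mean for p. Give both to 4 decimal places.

p_MAP = 1.0000, E[p|data] = 0.9167

Posterior: Beta(2+9, 1+0) = Beta(11, 1).
Since β = 1 ≤ 1 and α > 1, the Beta density is monotone increasing on [0,1]; the mode is at 1.
Mean = 11/(11+1) = 0.9167.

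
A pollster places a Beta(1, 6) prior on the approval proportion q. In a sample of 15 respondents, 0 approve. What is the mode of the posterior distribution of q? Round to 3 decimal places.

0.000

Posterior: Beta(1+0, 6+15) = Beta(1, 21).
Since α = 1 ≤ 1 and β > 1, the Beta density is monotone decreasing on [0,1]; the mode is at 0.
Mean = 1/(1+21) = 0.045.
This is the posterior mode — the MAP estimate.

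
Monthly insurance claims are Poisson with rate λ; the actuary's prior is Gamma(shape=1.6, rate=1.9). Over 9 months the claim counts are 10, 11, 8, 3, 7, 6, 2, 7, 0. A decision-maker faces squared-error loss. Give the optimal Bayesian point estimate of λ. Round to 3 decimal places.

5.101

Σ counts = 54. Posterior: Gamma(shape = 1.6+54 = 55.6, rate = 1.9+9 = 10.9).
Mode = (α−1)/β = 54.6/10.9 = 5.009.
Mean = α/β = 55.6/10.9 = 5.101.
Squared-error loss ⇒ the optimal estimator is the posterior mean.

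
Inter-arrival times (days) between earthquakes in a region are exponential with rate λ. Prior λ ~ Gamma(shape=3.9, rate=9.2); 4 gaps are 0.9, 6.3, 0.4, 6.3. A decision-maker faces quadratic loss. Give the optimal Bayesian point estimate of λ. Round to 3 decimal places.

Σ times = 13.9. Posterior: Gamma(shape = 3.9+4 = 7.9, rate = 9.2+13.9 = 23.1).
Mode = (α−1)/β = 6.9/23.1 = 0.299.
Mean = α/β = 7.9/23.1 = 0.342.
Quadratic loss ⇒ the optimal estimator is the posterior mean.

0.342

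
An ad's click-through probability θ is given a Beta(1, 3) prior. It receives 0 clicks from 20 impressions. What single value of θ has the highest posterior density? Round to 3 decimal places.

0.000

Posterior: Beta(1+0, 3+20) = Beta(1, 23).
Since α = 1 ≤ 1 and β > 1, the Beta density is monotone decreasing on [0,1]; the mode is at 0.
Mean = 1/(1+23) = 0.042.
This is the posterior mode — the MAP estimate.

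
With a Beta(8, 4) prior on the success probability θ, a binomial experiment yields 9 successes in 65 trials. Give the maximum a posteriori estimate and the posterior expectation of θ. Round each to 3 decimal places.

Posterior: Beta(8+9, 4+56) = Beta(17, 60).
Mode = (17−1)/(17+60−2) = 16/75 = 0.213.
Mean = 17/(17+60) = 17/77 = 0.221.
Right-skewed posterior ⇒ mode < mean.

MAP: 0.213. Posterior mean: 0.221.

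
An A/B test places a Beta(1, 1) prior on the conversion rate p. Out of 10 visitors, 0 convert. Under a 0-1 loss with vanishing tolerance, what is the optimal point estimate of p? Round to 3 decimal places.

Posterior: Beta(1+0, 1+10) = Beta(1, 11).
Since α = 1 ≤ 1 and β > 1, the Beta density is monotone decreasing on [0,1]; the mode is at 0.
Mean = 1/(1+11) = 0.083.
This is the posterior mode — the MAP estimate.

0.000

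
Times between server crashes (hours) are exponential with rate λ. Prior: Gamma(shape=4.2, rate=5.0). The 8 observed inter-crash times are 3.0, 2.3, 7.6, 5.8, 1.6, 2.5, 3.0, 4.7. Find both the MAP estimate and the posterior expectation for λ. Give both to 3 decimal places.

MAP estimate = 0.315, posterior expectation = 0.344

Σ times = 30.5. Posterior: Gamma(shape = 4.2+8 = 12.2, rate = 5.0+30.5 = 35.5).
Mode = (α−1)/β = 11.2/35.5 = 0.315.
Mean = α/β = 12.2/35.5 = 0.344.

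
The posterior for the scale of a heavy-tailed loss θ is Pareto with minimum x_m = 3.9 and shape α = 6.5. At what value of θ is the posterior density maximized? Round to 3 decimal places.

The Pareto density is strictly decreasing on [x_m, ∞), so the mode is x_m = 3.900.
Mean = α·x_m/(α−1) = 6.5·3.9/5.5 = 4.609.
This is the posterior mode — the MAP estimate.

3.900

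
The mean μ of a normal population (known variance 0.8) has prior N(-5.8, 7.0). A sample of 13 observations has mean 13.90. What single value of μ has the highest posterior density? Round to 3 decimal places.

13.728

Posterior for μ is Normal. Precision-weighted mean: (1/7.0·-5.8 + 13/0.8·13.90) / (1/7.0 + 13/0.8) = 13.728.
A Normal posterior is symmetric, so mode = mean.
This is the posterior mode — the MAP estimate.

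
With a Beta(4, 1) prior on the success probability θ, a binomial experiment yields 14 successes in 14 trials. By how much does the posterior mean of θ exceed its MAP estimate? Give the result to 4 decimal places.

Posterior: Beta(4+14, 1+0) = Beta(18, 1).
Since β = 1 ≤ 1 and α > 1, the Beta density is monotone increasing on [0,1]; the mode is at 1.
Mean = 18/(18+1) = 0.9474.
Difference = 0.9474 − 1.0000 = -0.0526.
The mean is pulled below the mode by the posterior's left skew.

-0.0526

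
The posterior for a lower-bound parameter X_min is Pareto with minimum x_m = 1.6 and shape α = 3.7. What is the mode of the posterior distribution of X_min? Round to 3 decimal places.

The Pareto density is strictly decreasing on [x_m, ∞), so the mode is x_m = 1.600.
Mean = α·x_m/(α−1) = 3.7·1.6/2.7 = 2.193.
This is the posterior mode — the MAP estimate.

1.600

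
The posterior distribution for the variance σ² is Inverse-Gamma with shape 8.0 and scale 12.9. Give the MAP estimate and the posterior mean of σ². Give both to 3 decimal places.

Mode = β/(α+1) = 12.9/9.0 = 1.433.
Mean = β/(α−1) = 12.9/7.0 = 1.843.

MAP = 1.433, posterior mean = 1.843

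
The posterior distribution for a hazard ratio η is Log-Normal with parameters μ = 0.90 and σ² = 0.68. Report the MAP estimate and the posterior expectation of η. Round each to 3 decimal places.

Mode = exp(μ − σ²) = exp(0.22) = 1.246.
Mean = exp(μ + σ²/2) = exp(1.240) = 3.456.
Mean > mode: the posterior has a right tail.

MAP estimate = 1.246, posterior expectation = 3.456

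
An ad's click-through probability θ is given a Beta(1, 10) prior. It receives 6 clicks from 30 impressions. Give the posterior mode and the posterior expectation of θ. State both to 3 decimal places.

MAP: 0.154. Posterior mean: 0.171.

Posterior: Beta(1+6, 10+24) = Beta(7, 34).
Mode = (7−1)/(7+34−2) = 6/39 = 0.154.
Mean = 7/(7+34) = 7/41 = 0.171.
Mean > mode: the posterior has a right tail.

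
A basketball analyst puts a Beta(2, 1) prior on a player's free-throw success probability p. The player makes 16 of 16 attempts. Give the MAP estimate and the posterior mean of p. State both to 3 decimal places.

Posterior: Beta(2+16, 1+0) = Beta(18, 1).
Since β = 1 ≤ 1 and α > 1, the Beta density is monotone increasing on [0,1]; the mode is at 1.
Mean = 18/(18+1) = 0.947.

MAP = 1.000, posterior mean = 0.947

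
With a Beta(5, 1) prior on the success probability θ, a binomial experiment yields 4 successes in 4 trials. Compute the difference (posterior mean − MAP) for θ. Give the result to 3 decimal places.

Posterior: Beta(5+4, 1+0) = Beta(9, 1).
Since β = 1 ≤ 1 and α > 1, the Beta density is monotone increasing on [0,1]; the mode is at 1.
Mean = 9/(9+1) = 0.900.
Difference = 0.900 − 1.000 = -0.100.

-0.100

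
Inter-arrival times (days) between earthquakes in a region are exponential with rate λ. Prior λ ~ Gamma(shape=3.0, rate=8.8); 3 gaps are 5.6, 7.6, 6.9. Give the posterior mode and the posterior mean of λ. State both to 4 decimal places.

Σ times = 20.1. Posterior: Gamma(shape = 3.0+3 = 6.0, rate = 8.8+20.1 = 28.9).
Mode = (α−1)/β = 5.0/28.9 = 0.1730.
Mean = α/β = 6.0/28.9 = 0.2076.

MAP = 0.1730; posterior mean = 0.2076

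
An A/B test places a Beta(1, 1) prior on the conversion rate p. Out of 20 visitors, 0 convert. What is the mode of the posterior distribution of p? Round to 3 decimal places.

Posterior: Beta(1+0, 1+20) = Beta(1, 21).
Since α = 1 ≤ 1 and β > 1, the Beta density is monotone decreasing on [0,1]; the mode is at 0.
Mean = 1/(1+21) = 0.045.
This is the posterior mode — the MAP estimate.

0.000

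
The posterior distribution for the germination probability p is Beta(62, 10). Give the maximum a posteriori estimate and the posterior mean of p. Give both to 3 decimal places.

Mode = (62−1)/(62+10−2) = 61/70 = 0.871.
Mean = 62/(62+10) = 62/72 = 0.861.
Mode > mean: the posterior has a left tail.

MAP = 0.871, posterior mean = 0.861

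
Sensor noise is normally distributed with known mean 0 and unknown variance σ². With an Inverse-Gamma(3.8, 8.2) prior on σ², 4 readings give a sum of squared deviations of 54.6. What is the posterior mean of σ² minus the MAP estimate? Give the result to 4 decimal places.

2.1752

Posterior: Inverse-Gamma(shape = 3.8+4/2 = 5.8, scale = 8.2+54.6/2 = 35.5).
Mode = β/(α+1) = 35.5/6.8 = 5.2206.
Mean = β/(α−1) = 35.5/4.8 = 7.3958.
Difference = 7.3958 − 5.2206 = 2.1752.
The posterior is right-skewed, so the mean exceeds the mode.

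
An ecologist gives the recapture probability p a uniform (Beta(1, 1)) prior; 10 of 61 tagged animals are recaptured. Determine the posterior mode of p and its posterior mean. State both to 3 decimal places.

MAP = 0.164; posterior mean = 0.175

Posterior: Beta(1+10, 1+51) = Beta(11, 52).
Mode = (11−1)/(11+52−2) = 10/61 = 0.164.
With a flat prior the MAP equals the MLE, 10/61.
Mean = 11/(11+52) = 11/63 = 0.175.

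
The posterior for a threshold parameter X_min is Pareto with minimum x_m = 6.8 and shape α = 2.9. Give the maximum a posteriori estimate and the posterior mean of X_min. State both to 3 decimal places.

maximum a posteriori estimate = 6.800, posterior mean = 10.379

The Pareto density is strictly decreasing on [x_m, ∞), so the mode is x_m = 6.800.
Mean = α·x_m/(α−1) = 2.9·6.8/1.9 = 10.379.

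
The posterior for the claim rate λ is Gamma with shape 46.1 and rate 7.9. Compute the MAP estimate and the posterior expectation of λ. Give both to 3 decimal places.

MAP: 5.709. Posterior mean: 5.835.

Mode = (α−1)/β = 45.1/7.9 = 5.709.
Mean = α/β = 46.1/7.9 = 5.835.
Mean > mode: the posterior has a right tail.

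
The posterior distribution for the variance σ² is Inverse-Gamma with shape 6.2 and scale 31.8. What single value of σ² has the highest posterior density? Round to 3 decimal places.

Mode = β/(α+1) = 31.8/7.2 = 4.417.
Mean = β/(α−1) = 31.8/5.2 = 6.115.
This is the posterior mode — the MAP estimate.

4.417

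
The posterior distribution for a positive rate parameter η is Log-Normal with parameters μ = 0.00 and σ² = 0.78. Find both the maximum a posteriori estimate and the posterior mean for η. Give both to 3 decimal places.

Mode = exp(μ − σ²) = exp(-0.78) = 0.458.
Mean = exp(μ + σ²/2) = exp(0.390) = 1.477.

MAP = 0.458, posterior mean = 1.477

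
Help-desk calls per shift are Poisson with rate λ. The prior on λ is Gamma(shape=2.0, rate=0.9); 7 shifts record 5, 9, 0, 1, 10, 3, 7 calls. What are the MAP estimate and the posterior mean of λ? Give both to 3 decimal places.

MAP = 4.557; posterior mean = 4.684

Σ counts = 35. Posterior: Gamma(shape = 2.0+35 = 37.0, rate = 0.9+7 = 7.9).
Mode = (α−1)/β = 36.0/7.9 = 4.557.
Mean = α/β = 37.0/7.9 = 4.684.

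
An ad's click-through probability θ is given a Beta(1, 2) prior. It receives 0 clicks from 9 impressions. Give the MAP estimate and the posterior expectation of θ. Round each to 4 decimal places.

θ_MAP = 0.0000, E[θ|data] = 0.0833

Posterior: Beta(1+0, 2+9) = Beta(1, 11).
Since α = 1 ≤ 1 and β > 1, the Beta density is monotone decreasing on [0,1]; the mode is at 0.
Mean = 1/(1+11) = 0.0833.
The posterior is right-skewed, so the mean exceeds the mode.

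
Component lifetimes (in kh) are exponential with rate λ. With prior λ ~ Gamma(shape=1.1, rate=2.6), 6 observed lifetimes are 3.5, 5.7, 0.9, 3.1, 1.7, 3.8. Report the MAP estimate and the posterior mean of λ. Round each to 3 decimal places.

Σ times = 18.7. Posterior: Gamma(shape = 1.1+6 = 7.1, rate = 2.6+18.7 = 21.3).
Mode = (α−1)/β = 6.1/21.3 = 0.286.
Mean = α/β = 7.1/21.3 = 0.333.
The mean is pulled above the mode by the posterior's right skew.

λ_MAP = 0.286, E[λ|data] = 0.333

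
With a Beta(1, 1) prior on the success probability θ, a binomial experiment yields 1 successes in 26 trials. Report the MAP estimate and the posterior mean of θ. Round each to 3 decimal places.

MAP = 0.038; posterior mean = 0.071

Posterior: Beta(1+1, 1+25) = Beta(2, 26).
Mode = (2−1)/(2+26−2) = 1/26 = 0.038.
With a flat prior the MAP equals the MLE, 1/26.
Mean = 2/(2+26) = 2/28 = 0.071.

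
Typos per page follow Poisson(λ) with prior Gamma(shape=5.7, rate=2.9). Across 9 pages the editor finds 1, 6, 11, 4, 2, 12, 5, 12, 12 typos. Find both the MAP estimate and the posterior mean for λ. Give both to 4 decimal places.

Σ counts = 65. Posterior: Gamma(shape = 5.7+65 = 70.7, rate = 2.9+9 = 11.9).
Mode = (α−1)/β = 69.7/11.9 = 5.8571.
Mean = α/β = 70.7/11.9 = 5.9412.
Mean > mode: the posterior has a right tail.

MAP: 5.8571. Posterior mean: 5.9412.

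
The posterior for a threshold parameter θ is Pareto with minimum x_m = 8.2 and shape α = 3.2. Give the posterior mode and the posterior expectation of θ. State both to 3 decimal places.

posterior mode = 8.200, posterior expectation = 11.927

The Pareto density is strictly decreasing on [x_m, ∞), so the mode is x_m = 8.200.
Mean = α·x_m/(α−1) = 3.2·8.2/2.2 = 11.927.
Mean > mode: the posterior has a right tail.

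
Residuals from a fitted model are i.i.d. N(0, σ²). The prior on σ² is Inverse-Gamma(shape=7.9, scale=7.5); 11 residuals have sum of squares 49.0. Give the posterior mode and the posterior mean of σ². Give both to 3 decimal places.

Posterior: Inverse-Gamma(shape = 7.9+11/2 = 13.4, scale = 7.5+49.0/2 = 32.0).
Mode = β/(α+1) = 32.0/14.4 = 2.222.
Mean = β/(α−1) = 32.0/12.4 = 2.581.

MAP = 2.222; posterior mean = 2.581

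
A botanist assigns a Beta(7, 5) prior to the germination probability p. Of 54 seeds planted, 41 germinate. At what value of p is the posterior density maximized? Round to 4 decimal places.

0.7344

Posterior: Beta(7+41, 5+13) = Beta(48, 18).
Mode = (48−1)/(48+18−2) = 47/64 = 0.7344.
Mean = 48/(48+18) = 48/66 = 0.7273.
This is the posterior mode — the MAP estimate.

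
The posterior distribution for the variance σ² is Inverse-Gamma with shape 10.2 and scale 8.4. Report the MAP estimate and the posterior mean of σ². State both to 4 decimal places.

σ²_MAP = 0.7500, E[σ²|data] = 0.9130

Mode = β/(α+1) = 8.4/11.2 = 0.7500.
Mean = β/(α−1) = 8.4/9.2 = 0.9130.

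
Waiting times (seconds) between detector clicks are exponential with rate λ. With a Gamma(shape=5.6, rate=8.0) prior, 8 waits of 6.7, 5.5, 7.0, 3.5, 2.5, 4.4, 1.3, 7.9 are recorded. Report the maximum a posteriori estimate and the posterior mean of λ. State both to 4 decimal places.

Σ times = 38.8. Posterior: Gamma(shape = 5.6+8 = 13.6, rate = 8.0+38.8 = 46.8).
Mode = (α−1)/β = 12.6/46.8 = 0.2692.
Mean = α/β = 13.6/46.8 = 0.2906.
Right-skewed posterior ⇒ mode < mean.

MAP = 0.2692, posterior mean = 0.2906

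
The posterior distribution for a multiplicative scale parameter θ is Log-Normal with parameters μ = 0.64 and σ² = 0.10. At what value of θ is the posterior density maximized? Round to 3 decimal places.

Mode = exp(μ − σ²) = exp(0.54) = 1.716.
Mean = exp(μ + σ²/2) = exp(0.690) = 1.994.
This is the posterior mode — the MAP estimate.

1.716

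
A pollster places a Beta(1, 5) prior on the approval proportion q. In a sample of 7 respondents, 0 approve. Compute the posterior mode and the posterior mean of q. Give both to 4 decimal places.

Posterior: Beta(1+0, 5+7) = Beta(1, 12).
Since α = 1 ≤ 1 and β > 1, the Beta density is monotone decreasing on [0,1]; the mode is at 0.
Mean = 1/(1+12) = 0.0769.

q_MAP = 0.0000, E[q|data] = 0.0769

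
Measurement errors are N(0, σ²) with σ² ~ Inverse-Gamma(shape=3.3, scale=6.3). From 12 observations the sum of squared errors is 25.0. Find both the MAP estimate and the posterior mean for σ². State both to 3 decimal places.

Posterior: Inverse-Gamma(shape = 3.3+12/2 = 9.3, scale = 6.3+25.0/2 = 18.8).
Mode = β/(α+1) = 18.8/10.3 = 1.825.
Mean = β/(α−1) = 18.8/8.3 = 2.265.

MAP = 1.825, posterior mean = 2.265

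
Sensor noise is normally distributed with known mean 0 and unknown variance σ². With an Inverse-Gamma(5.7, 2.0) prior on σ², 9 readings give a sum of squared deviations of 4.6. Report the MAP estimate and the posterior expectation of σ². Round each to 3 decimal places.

Posterior: Inverse-Gamma(shape = 5.7+9/2 = 10.2, scale = 2.0+4.6/2 = 4.3).
Mode = β/(α+1) = 4.3/11.2 = 0.384.
Mean = β/(α−1) = 4.3/9.2 = 0.467.
The mean is pulled above the mode by the posterior's right skew.

MAP: 0.384. Posterior mean: 0.467.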